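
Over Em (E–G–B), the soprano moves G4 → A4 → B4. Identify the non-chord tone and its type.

The harmony at that moment is E minor triad (E, G, B); A4 is not a chord tone.
It is approached by step up from G4 and left by step up to B4.
Step in, step out in the same direction — a passing tone.

A4 is a passing tone.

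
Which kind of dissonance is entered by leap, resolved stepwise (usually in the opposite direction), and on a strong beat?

Approach: by leap. Departure: by step. Metric position: strong.
Leap in, step out, in a metrically strong position — an appoggiatura. (It is the mirror image of the escape tone, which steps in and leaps out from a weak position.)

Appoggiatura.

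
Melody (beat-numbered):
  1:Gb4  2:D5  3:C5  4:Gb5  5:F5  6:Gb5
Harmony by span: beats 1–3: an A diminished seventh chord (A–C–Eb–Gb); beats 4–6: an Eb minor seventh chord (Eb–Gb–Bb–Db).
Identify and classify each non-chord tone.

D5 (beat 2) — appoggiatura; F5 (beat 5) — neighbor tone.

The harmony at that moment is A diminished seventh chord (A, C, Eb, Gb); D5 is not a chord tone.
It is approached by leap up from Gb4 and left by step down to C5.
Leap in, step out — an appoggiatura.
The harmony at that moment is Eb minor seventh chord (Eb, Gb, Bb, Db); F5 is not a chord tone.
It is approached by step down from Gb5 and left by step up to Gb5.
Step away and step back to the same note — a neighbor tone (lower neighbor).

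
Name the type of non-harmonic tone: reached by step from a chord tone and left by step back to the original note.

Approach: by step. Departure: by step in the opposite direction, back to the starting pitch.
Stepwise on both sides but reversing to return to the same chord tone — a neighbor tone. (Had it continued onward in the same direction it would be a passing tone instead.)

Neighbor tone.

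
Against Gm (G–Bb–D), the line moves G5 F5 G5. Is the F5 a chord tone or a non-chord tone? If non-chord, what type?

Non-chord tone — a neighbor tone.

The harmony at that moment is G minor triad (G, Bb, D); F5 is not a chord tone.
It is approached by step down from G5 and left by step up to G5.
Step away and step back to the same note — a neighbor tone (lower neighbor).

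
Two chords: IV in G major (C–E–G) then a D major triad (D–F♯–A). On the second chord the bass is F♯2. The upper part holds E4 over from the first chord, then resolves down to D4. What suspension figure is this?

At the second chord the bass is F♯2. The suspended E4 lies a seventh above the bass; after resolving down by step to D4, the interval above the bass becomes a sixth.
Suspension figures are named by those two intervals: 7–6.

7–6 suspension.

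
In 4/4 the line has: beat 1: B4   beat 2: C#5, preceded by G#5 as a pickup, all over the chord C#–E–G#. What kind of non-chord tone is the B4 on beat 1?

Appoggiatura.

The harmony at that moment is C# minor triad (C#, E, G#); B4 is not a chord tone.
It is approached by leap down from G#5 and left by step up to C#5.
Leap in, step out, metrically accented — an appoggiatura.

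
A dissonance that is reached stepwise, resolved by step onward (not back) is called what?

Approach: by step. Departure: by step, continuing in the same direction.
Stepwise on both sides with no change of direction means the note fills in the space between two different chord tones — a passing tone. (Had it turned back to its starting note it would be a neighbor tone instead.)

Passing tone.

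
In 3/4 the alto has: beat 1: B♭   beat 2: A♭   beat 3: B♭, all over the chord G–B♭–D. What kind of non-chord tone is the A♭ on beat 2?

The harmony at that moment is G minor triad (G, B♭, D); A♭ is not a chord tone.
It is approached by step down from B♭ and left by step up to B♭.
Step away and step back to the same note — a neighbor tone (lower neighbor).

Lower neighbor tone.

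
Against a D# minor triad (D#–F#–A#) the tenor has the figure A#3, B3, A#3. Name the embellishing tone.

The harmony at that moment is D# minor triad (D#, F#, A#); B3 is not a chord tone.
It is approached by step up from A#3 and left by step down to A#3.
Step away and step back to the same note — a neighbor tone (upper neighbor).

B3 is a neighbor tone.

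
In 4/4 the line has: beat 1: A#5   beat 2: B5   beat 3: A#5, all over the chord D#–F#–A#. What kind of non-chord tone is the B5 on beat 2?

The harmony at that moment is D# minor triad (D#, F#, A#); B5 is not a chord tone.
It is approached by step up from A#5 and left by step down to A#5.
Step away and step back to the same note — a neighbor tone (upper neighbor).

Upper neighbor tone.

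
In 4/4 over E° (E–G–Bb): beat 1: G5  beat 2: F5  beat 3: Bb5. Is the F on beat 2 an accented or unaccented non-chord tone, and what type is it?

Unaccented escape tone.

The harmony at that moment is E diminished triad (E, G, Bb); F5 is not a chord tone.
It is approached by step down from G5 and left by leap up to Bb5.
Step in, leap out — an escape tone.
It falls on a weak beat, so it is unaccented.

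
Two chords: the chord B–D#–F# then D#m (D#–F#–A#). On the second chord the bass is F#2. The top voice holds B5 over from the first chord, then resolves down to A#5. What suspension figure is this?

At the second chord the bass is F#2. The suspended B5 lies a fourth above the bass; after resolving down by step to A#5, the interval above the bass becomes a third.
Suspension figures are named by those two intervals: 4–3.

4–3 suspension.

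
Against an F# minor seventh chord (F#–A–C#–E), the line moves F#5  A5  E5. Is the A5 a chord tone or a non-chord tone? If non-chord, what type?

Chord tone (the third of F# minor seventh chord).

F# minor seventh chord contains F#, A, C#, E; A is the third, so it is a chord tone.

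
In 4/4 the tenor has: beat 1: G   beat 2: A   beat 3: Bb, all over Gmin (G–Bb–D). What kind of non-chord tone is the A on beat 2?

The harmony at that moment is G minor triad (G, Bb, D); A is not a chord tone.
It is approached by step up from G and left by step up to Bb.
Step in, step out in the same direction — a passing tone.

Passing tone.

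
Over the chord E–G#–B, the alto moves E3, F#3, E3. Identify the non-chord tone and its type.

The harmony at that moment is E major triad (E, G#, B); F#3 is not a chord tone.
It is approached by step up from E3 and left by step down to E3.
Step away and step back to the same note — a neighbor tone (upper neighbor).

F#3 is a neighbor tone.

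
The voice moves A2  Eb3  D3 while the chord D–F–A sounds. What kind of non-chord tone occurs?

Eb3 is an appoggiatura.

The harmony at that moment is D minor triad (D, F, A); Eb3 is not a chord tone.
It is approached by leap up from A2 and left by step down to D3.
Leap in, step out — an appoggiatura.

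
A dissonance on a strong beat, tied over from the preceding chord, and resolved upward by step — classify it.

Retardation.

Approach: by preparation — the pitch is first a chord tone, then held (tied or repeated) while the harmony changes under it. Departure: up by step. Metric position: strong.
A prepared dissonance that resolves upward by step — a retardation. (The same figure resolving downward would be a suspension.)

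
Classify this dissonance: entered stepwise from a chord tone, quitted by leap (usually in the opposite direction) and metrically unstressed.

Escape tone.

Approach: by step. Departure: by leap. Metric position: weak.
Step in, leap out, from a weak position — an escape tone (échappée). (It is the mirror image of the appoggiatura, which leaps in and steps out on a strong beat.)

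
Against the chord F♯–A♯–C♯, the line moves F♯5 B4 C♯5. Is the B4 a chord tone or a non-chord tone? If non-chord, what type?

The harmony at that moment is F♯ major triad (F♯, A♯, C♯); B4 is not a chord tone.
It is approached by leap down from F♯5 and left by step up to C♯5.
Leap in, step out — an appoggiatura.

Non-chord tone — an appoggiatura.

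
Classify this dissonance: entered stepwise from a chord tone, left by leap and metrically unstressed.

Escape tone.

Approach: by step. Departure: by leap. Metric position: weak.
Step in, leap out, from a weak position — an escape tone (échappée). (It is the mirror image of the appoggiatura, which leaps in and steps out on a strong beat.)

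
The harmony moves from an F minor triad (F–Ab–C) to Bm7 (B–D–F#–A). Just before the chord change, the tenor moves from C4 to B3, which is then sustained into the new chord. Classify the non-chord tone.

The harmony at that moment is F minor triad (F, Ab, C); B3 is not a chord tone.
It is approached by step down from C4 and then sustained as the same pitch into the next harmony.
Arriving early and becoming a chord tone when the harmony changes — an anticipation.

B3 is an anticipation.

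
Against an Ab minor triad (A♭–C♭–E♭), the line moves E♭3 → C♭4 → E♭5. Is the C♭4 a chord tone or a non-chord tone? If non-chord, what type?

Ab minor triad contains A♭, C♭, E♭; C♭ is the third, so it is a chord tone.

Chord tone (the third of Ab minor triad).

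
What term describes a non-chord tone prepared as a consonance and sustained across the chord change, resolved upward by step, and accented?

Retardation.

Approach: by preparation — the pitch is first a chord tone, then held (tied or repeated) while the harmony changes under it. Departure: up by step. Metric position: strong.
A prepared dissonance that resolves upward by step — a retardation. (The same figure resolving downward would be a suspension.)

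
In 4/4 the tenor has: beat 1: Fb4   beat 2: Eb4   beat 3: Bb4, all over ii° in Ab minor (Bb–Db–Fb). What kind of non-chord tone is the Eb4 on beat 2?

Escape tone.

The harmony at that moment is Bb diminished triad (Bb, Db, Fb); Eb4 is not a chord tone.
It is approached by step down from Fb4 and left by leap up to Bb4.
Step in, leap out, on a weak beat — an escape tone.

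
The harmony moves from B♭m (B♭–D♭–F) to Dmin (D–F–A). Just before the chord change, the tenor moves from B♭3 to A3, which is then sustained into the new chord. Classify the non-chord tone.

A3 is an anticipation.

The harmony at that moment is B♭ minor triad (B♭, D♭, F); A3 is not a chord tone.
It is approached by step down from B♭3 and then sustained as the same pitch into the next harmony.
Arriving early and becoming a chord tone when the harmony changes — an anticipation.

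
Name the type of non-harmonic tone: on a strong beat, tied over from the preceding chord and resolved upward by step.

Approach: by preparation — the pitch is first a chord tone, then held (tied or repeated) while the harmony changes under it. Departure: up by step. Metric position: strong.
A prepared dissonance that resolves upward by step — a retardation. (The same figure resolving downward would be a suspension.)

Retardation.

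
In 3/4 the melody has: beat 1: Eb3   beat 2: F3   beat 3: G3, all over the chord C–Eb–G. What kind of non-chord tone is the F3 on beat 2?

The harmony at that moment is C minor triad (C, Eb, G); F3 is not a chord tone.
It is approached by step up from Eb3 and left by step up to G3.
Step in, step out in the same direction — a passing tone.

Passing tone.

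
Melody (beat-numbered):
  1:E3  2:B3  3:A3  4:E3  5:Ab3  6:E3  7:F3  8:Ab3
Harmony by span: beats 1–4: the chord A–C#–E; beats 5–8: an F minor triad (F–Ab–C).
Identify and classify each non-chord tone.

The harmony at that moment is A major triad (A, C#, E); B3 is not a chord tone.
It is approached by leap up from E3 and left by step down to A3.
Leap in, step out — an appoggiatura.
The harmony at that moment is F minor triad (F, Ab, C); E3 is not a chord tone.
It is approached by leap down from Ab3 and left by step up to F3.
Leap in, step out — an appoggiatura.

B3 (beat 2) — appoggiatura; E3 (beat 6) — appoggiatura.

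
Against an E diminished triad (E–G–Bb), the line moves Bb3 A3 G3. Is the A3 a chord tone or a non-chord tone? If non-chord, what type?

The harmony at that moment is E diminished triad (E, G, Bb); A3 is not a chord tone.
It is approached by step down from Bb3 and left by step down to G3.
Step in, step out in the same direction — a passing tone.

Non-chord tone — a passing tone.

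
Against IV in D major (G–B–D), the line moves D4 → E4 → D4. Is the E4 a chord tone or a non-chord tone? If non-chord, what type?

Non-chord tone — a neighbor tone.

The harmony at that moment is G major triad (G, B, D); E4 is not a chord tone.
It is approached by step up from D4 and left by step down to D4.
Step away and step back to the same note — a neighbor tone (upper neighbor).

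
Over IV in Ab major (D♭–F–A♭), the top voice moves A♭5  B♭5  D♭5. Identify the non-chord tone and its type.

B♭5 is an escape tone.

The harmony at that moment is D♭ major triad (D♭, F, A♭); B♭5 is not a chord tone.
It is approached by step up from A♭5 and left by leap down to D♭5.
Step in, leap out — an escape tone.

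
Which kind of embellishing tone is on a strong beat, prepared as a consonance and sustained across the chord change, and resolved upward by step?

Approach: by preparation — the pitch is first a chord tone, then held (tied or repeated) while the harmony changes under it. Departure: up by step. Metric position: strong.
A prepared dissonance that resolves upward by step — a retardation. (The same figure resolving downward would be a suspension.)

Retardation.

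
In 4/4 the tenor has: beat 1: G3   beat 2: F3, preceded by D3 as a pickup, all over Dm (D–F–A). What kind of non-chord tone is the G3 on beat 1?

The harmony at that moment is D minor triad (D, F, A); G3 is not a chord tone.
It is approached by leap up from D3 and left by step down to F3.
Leap in, step out, metrically accented — an appoggiatura.

Appoggiatura.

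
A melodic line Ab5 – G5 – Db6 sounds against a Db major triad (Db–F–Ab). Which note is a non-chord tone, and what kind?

The harmony at that moment is Db major triad (Db, F, Ab); G5 is not a chord tone.
It is approached by step down from Ab5 and left by leap up to Db6.
Step in, leap out — an escape tone.

G5 is an escape tone.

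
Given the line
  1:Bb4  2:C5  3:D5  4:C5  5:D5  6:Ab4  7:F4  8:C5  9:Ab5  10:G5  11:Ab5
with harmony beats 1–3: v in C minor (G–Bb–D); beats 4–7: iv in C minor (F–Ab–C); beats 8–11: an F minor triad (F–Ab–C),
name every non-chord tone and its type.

C5 (beat 2) — passing tone; D5 (beat 5) — escape tone; G5 (beat 10) — neighbor tone.

The harmony at that moment is G minor triad (G, Bb, D); C5 is not a chord tone.
It is approached by step up from Bb4 and left by step up to D5.
Step in, step out in the same direction — a passing tone.
The harmony at that moment is F minor triad (F, Ab, C); D5 is not a chord tone.
It is approached by step up from C5 and left by leap down to Ab4.
Step in, leap out — an escape tone.
The harmony at that moment is F minor triad (F, Ab, C); G5 is not a chord tone.
It is approached by step down from Ab5 and left by step up to Ab5.
Step away and step back to the same note — a neighbor tone (lower neighbor).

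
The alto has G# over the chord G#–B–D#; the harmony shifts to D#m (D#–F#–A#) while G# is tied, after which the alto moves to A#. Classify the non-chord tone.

G# is a retardation.

The harmony at that moment is D# minor triad (D#, F#, A#); G# is not a chord tone.
It is held over (the same pitch as the preceding G#) and left by step up to A#.
Held over from the previous chord and resolving up by step — a retardation.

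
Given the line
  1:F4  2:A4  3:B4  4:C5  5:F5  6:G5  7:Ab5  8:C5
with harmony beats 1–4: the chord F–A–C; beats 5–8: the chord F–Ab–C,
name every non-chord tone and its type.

The harmony at that moment is F major triad (F, A, C); B4 is not a chord tone.
It is approached by step up from A4 and left by step up to C5.
Step in, step out in the same direction — a passing tone.
The harmony at that moment is F minor triad (F, Ab, C); G5 is not a chord tone.
It is approached by step up from F5 and left by step up to Ab5.
Step in, step out in the same direction — a passing tone.

B4 (beat 3) — passing tone; G5 (beat 6) — passing tone.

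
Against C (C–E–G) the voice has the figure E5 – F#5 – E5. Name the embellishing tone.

F#5 is a neighbor tone.

The harmony at that moment is C major triad (C, E, G); F#5 is not a chord tone.
It is approached by step up from E5 and left by step down to E5.
Step away and step back to the same note — a neighbor tone (upper neighbor).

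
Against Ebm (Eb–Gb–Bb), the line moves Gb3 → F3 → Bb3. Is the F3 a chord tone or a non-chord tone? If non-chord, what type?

The harmony at that moment is Eb minor triad (Eb, Gb, Bb); F3 is not a chord tone.
It is approached by step down from Gb3 and left by leap up to Bb3.
Step in, leap out — an escape tone.

Non-chord tone — an escape tone.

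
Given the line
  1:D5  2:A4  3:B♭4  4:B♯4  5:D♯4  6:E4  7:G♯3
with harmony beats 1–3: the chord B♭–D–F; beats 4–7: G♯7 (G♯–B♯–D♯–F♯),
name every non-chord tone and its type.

A4 (beat 2) — appoggiatura; E4 (beat 6) — escape tone.

The harmony at that moment is B♭ major triad (B♭, D, F); A4 is not a chord tone.
It is approached by leap down from D5 and left by step up to B♭4.
Leap in, step out — an appoggiatura.
The harmony at that moment is G♯ dominant seventh chord (G♯, B♯, D♯, F♯); E4 is not a chord tone.
It is approached by step up from D♯4 and left by leap down to G♯3.
Step in, leap out — an escape tone.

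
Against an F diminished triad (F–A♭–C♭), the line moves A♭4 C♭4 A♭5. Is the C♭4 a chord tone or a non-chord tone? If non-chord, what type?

Chord tone (the fifth of F diminished triad).

F diminished triad contains F, A♭, C♭; C♭ is the fifth, so it is a chord tone.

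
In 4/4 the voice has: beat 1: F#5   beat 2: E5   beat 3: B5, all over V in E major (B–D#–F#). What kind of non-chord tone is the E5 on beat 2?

The harmony at that moment is B major triad (B, D#, F#); E5 is not a chord tone.
It is approached by step down from F#5 and left by leap up to B5.
Step in, leap out, on a weak beat — an escape tone.

Escape tone.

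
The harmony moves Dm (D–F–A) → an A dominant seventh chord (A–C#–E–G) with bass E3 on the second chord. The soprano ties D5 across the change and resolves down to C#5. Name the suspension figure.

7–6 suspension.

At the second chord the bass is E3. The suspended D5 lies a seventh above the bass; after resolving down by step to C#5, the interval above the bass becomes a sixth.
Suspension figures are named by those two intervals: 7–6.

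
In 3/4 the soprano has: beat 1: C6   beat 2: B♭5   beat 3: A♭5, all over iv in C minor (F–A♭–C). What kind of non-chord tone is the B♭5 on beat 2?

The harmony at that moment is F minor triad (F, A♭, C); B♭5 is not a chord tone.
It is approached by step down from C6 and left by step down to A♭5.
Step in, step out in the same direction — a passing tone.

Passing tone.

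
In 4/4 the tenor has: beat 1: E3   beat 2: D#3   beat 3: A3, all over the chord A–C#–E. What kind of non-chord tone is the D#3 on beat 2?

The harmony at that moment is A major triad (A, C#, E); D#3 is not a chord tone.
It is approached by step down from E3 and left by leap up to A3.
Step in, leap out, on a weak beat — an escape tone.

Escape tone.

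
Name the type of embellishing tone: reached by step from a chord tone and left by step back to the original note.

Approach: by step. Departure: by step in the opposite direction, back to the starting pitch.
Stepwise on both sides but reversing to return to the same chord tone — a neighbor tone. (Had it continued onward in the same direction it would be a passing tone instead.)

Neighbor tone.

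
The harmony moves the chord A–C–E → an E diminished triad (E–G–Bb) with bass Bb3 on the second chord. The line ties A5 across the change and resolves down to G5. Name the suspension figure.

7–6 suspension.

At the second chord the bass is Bb3. The suspended A5 lies a seventh above the bass; after resolving down by step to G5, the interval above the bass becomes a sixth.
Suspension figures are named by those two intervals: 7–6.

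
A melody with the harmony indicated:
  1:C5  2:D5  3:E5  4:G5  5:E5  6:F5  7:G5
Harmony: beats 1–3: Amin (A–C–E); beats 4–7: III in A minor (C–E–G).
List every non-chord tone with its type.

The harmony at that moment is A minor triad (A, C, E); D5 is not a chord tone.
It is approached by step up from C5 and left by step up to E5.
Step in, step out in the same direction — a passing tone.
The harmony at that moment is C major triad (C, E, G); F5 is not a chord tone.
It is approached by step up from E5 and left by step up to G5.
Step in, step out in the same direction — a passing tone.

D5 (beat 2) — passing tone; F5 (beat 6) — passing tone.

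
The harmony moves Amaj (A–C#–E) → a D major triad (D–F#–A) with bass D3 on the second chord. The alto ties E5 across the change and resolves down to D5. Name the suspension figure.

At the second chord the bass is D3. The suspended E5 lies a ninth above the bass; after resolving down by step to D5, the interval above the bass becomes an octave.
Suspension figures are named by those two intervals: 9–8.

9–8 suspension.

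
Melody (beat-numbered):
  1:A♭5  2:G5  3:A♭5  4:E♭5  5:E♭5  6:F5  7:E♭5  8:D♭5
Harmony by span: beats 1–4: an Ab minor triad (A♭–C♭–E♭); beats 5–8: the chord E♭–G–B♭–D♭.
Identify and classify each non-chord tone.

G5 (beat 2) — neighbor tone; F5 (beat 6) — neighbor tone.

The harmony at that moment is A♭ minor triad (A♭, C♭, E♭); G5 is not a chord tone.
It is approached by step down from A♭5 and left by step up to A♭5.
Step away and step back to the same note — a neighbor tone (lower neighbor).
The harmony at that moment is E♭ dominant seventh chord (E♭, G, B♭, D♭); F5 is not a chord tone.
It is approached by step up from E♭5 and left by step down to E♭5.
Step away and step back to the same note — a neighbor tone (upper neighbor).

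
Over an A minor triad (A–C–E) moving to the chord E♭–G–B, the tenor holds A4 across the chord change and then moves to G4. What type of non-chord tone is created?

A4 is a suspension.

The harmony at that moment is E♭ augmented triad (E♭, G, B); A4 is not a chord tone.
It is held over (the same pitch as the preceding A4) and left by step down to G4.
Held over from the previous chord and resolving down by step — a suspension.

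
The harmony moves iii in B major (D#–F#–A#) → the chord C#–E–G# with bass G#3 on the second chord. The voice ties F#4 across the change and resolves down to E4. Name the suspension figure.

7–6 suspension.

At the second chord the bass is G#3. The suspended F#4 lies a seventh above the bass; after resolving down by step to E4, the interval above the bass becomes a sixth.
Suspension figures are named by those two intervals: 7–6.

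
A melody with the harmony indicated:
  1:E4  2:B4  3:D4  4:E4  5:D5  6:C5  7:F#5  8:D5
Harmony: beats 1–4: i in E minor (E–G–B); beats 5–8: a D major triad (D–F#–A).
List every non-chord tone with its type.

D4 (beat 3) — appoggiatura; C5 (beat 6) — escape tone.

The harmony at that moment is E minor triad (E, G, B); D4 is not a chord tone.
It is approached by leap down from B4 and left by step up to E4.
Leap in, step out — an appoggiatura.
The harmony at that moment is D major triad (D, F#, A); C5 is not a chord tone.
It is approached by step down from D5 and left by leap up to F#5.
Step in, leap out — an escape tone.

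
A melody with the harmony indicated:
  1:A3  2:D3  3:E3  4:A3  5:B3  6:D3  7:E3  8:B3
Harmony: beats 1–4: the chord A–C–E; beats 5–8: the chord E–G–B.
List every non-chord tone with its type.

D3 (beat 2) — appoggiatura; D3 (beat 6) — appoggiatura.

The harmony at that moment is A minor triad (A, C, E); D3 is not a chord tone.
It is approached by leap down from A3 and left by step up to E3.
Leap in, step out — an appoggiatura.
The harmony at that moment is E minor triad (E, G, B); D3 is not a chord tone.
It is approached by leap down from B3 and left by step up to E3.
Leap in, step out — an appoggiatura.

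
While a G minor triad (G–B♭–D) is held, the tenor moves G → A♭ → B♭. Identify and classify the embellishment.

A♭ is a passing tone.

The harmony at that moment is G minor triad (G, B♭, D); A♭ is not a chord tone.
It is approached by step up from G and left by step up to B♭.
Step in, step out in the same direction — a passing tone.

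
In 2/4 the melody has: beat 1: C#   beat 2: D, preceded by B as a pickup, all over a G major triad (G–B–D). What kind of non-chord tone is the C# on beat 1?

Passing tone.

The harmony at that moment is G major triad (G, B, D); C# is not a chord tone.
It is approached by step up from B and left by step up to D.
Step in, step out in the same direction — a passing tone.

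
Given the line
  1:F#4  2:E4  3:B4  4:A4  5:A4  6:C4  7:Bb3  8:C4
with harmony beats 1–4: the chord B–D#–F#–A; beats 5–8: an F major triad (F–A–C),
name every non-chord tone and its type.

E4 (beat 2) — escape tone; Bb3 (beat 7) — neighbor tone.

The harmony at that moment is B dominant seventh chord (B, D#, F#, A); E4 is not a chord tone.
It is approached by step down from F#4 and left by leap up to B4.
Step in, leap out — an escape tone.
The harmony at that moment is F major triad (F, A, C); Bb3 is not a chord tone.
It is approached by step down from C4 and left by step up to C4.
Step away and step back to the same note — a neighbor tone (lower neighbor).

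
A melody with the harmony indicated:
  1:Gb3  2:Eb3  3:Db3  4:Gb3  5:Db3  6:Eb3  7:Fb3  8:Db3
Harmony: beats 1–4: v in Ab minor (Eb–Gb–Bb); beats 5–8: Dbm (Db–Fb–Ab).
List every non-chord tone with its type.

The harmony at that moment is Eb minor triad (Eb, Gb, Bb); Db3 is not a chord tone.
It is approached by step down from Eb3 and left by leap up to Gb3.
Step in, leap out — an escape tone.
The harmony at that moment is Db minor triad (Db, Fb, Ab); Eb3 is not a chord tone.
It is approached by step up from Db3 and left by step up to Fb3.
Step in, step out in the same direction — a passing tone.

Db3 (beat 3) — escape tone; Eb3 (beat 6) — passing tone.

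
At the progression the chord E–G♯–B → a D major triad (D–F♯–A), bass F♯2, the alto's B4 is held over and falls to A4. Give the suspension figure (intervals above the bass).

4–3 suspension.

At the second chord the bass is F♯2. The suspended B4 lies a fourth above the bass; after resolving down by step to A4, the interval above the bass becomes a third.
Suspension figures are named by those two intervals: 4–3.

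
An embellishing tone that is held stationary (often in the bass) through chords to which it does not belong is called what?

Approach: none. Departure: none — a single pitch is sustained while the chords change around it, passing through harmonies that do not contain it.
No melodic motion at all; the dissonance is created entirely by the moving harmonies against the stationary note — a pedal tone (pedal point).

Pedal tone.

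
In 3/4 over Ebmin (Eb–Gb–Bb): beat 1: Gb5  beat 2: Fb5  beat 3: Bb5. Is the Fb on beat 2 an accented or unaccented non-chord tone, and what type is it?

Unaccented escape tone.

The harmony at that moment is Eb minor triad (Eb, Gb, Bb); Fb5 is not a chord tone.
It is approached by step down from Gb5 and left by leap up to Bb5.
Step in, leap out — an escape tone.
It falls on a weak beat, so it is unaccented.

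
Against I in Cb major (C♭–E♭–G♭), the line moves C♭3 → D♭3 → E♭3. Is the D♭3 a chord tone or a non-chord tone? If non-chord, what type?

The harmony at that moment is C♭ major triad (C♭, E♭, G♭); D♭3 is not a chord tone.
It is approached by step up from C♭3 and left by step up to E♭3.
Step in, step out in the same direction — a passing tone.

Non-chord tone — a passing tone.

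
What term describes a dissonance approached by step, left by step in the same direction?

Approach: by step. Departure: by step, continuing in the same direction.
Stepwise on both sides with no change of direction means the note fills in the space between two different chord tones — a passing tone. (Had it turned back to its starting note it would be a neighbor tone instead.)

Passing tone.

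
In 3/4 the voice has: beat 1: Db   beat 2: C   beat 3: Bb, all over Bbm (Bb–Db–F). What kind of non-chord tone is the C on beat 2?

The harmony at that moment is Bb minor triad (Bb, Db, F); C is not a chord tone.
It is approached by step down from Db and left by step down to Bb.
Step in, step out in the same direction — a passing tone.

Passing tone.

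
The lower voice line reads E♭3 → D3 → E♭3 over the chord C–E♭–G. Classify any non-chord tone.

D3 is a neighbor tone.

The harmony at that moment is C minor triad (C, E♭, G); D3 is not a chord tone.
It is approached by step down from E♭3 and left by step up to E♭3.
Step away and step back to the same note — a neighbor tone (lower neighbor).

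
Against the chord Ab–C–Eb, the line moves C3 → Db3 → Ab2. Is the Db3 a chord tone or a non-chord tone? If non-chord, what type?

The harmony at that moment is Ab major triad (Ab, C, Eb); Db3 is not a chord tone.
It is approached by step up from C3 and left by leap down to Ab2.
Step in, leap out — an escape tone.

Non-chord tone — an escape tone.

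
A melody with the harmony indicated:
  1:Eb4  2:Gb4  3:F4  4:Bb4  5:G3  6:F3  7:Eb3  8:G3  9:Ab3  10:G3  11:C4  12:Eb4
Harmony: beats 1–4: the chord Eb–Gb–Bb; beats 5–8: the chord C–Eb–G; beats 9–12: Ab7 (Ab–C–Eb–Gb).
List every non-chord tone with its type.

F4 (beat 3) — escape tone; F3 (beat 6) — passing tone; G3 (beat 10) — escape tone.

The harmony at that moment is Eb minor triad (Eb, Gb, Bb); F4 is not a chord tone.
It is approached by step down from Gb4 and left by leap up to Bb4.
Step in, leap out — an escape tone.
The harmony at that moment is C minor triad (C, Eb, G); F3 is not a chord tone.
It is approached by step down from G3 and left by step down to Eb3.
Step in, step out in the same direction — a passing tone.
The harmony at that moment is Ab dominant seventh chord (Ab, C, Eb, Gb); G3 is not a chord tone.
It is approached by step down from Ab3 and left by leap up to C4.
Step in, leap out — an escape tone.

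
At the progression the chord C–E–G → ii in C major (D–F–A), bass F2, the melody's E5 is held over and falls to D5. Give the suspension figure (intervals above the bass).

7–6 suspension.

At the second chord the bass is F2. The suspended E5 lies a seventh above the bass; after resolving down by step to D5, the interval above the bass becomes a sixth.
Suspension figures are named by those two intervals: 7–6.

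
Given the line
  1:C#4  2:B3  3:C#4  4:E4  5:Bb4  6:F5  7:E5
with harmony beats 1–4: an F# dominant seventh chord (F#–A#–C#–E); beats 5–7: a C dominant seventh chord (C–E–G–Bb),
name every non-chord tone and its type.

The harmony at that moment is F# dominant seventh chord (F#, A#, C#, E); B3 is not a chord tone.
It is approached by step down from C#4 and left by step up to C#4.
Step away and step back to the same note — a neighbor tone (lower neighbor).
The harmony at that moment is C dominant seventh chord (C, E, G, Bb); F5 is not a chord tone.
It is approached by leap up from Bb4 and left by step down to E5.
Leap in, step out — an appoggiatura.

B3 (beat 2) — neighbor tone; F5 (beat 6) — appoggiatura.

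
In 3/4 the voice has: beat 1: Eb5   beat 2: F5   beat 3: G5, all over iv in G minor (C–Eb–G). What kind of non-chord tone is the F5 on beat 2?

The harmony at that moment is C minor triad (C, Eb, G); F5 is not a chord tone.
It is approached by step up from Eb5 and left by step up to G5.
Step in, step out in the same direction — a passing tone.

Passing tone.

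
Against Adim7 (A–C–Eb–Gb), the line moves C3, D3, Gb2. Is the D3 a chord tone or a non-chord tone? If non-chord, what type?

The harmony at that moment is A diminished seventh chord (A, C, Eb, Gb); D3 is not a chord tone.
It is approached by step up from C3 and left by leap down to Gb2.
Step in, leap out — an escape tone.

Non-chord tone — an escape tone.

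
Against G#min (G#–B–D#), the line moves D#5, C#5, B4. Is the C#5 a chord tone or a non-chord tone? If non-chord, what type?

Non-chord tone — a passing tone.

The harmony at that moment is G# minor triad (G#, B, D#); C#5 is not a chord tone.
It is approached by step down from D#5 and left by step down to B4.
Step in, step out in the same direction — a passing tone.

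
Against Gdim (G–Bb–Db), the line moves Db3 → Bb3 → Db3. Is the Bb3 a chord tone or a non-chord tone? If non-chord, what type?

G diminished triad contains G, Bb, Db; Bb is the third, so it is a chord tone.

Chord tone (the third of G diminished triad).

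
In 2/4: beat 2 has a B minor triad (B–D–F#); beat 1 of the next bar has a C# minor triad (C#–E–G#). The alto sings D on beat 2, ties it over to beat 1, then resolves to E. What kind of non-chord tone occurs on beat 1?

The harmony at that moment is C# minor triad (C#, E, G#); D is not a chord tone.
It is held over (the same pitch as the preceding D) and left by step up to E.
Held over from the previous chord and resolving up by step — a retardation.

Retardation.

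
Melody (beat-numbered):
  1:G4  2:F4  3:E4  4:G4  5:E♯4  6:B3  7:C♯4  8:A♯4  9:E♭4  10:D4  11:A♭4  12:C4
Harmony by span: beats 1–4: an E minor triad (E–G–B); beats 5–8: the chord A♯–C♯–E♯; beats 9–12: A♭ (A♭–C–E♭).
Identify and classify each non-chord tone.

F4 (beat 2) — passing tone; B3 (beat 6) — appoggiatura; D4 (beat 10) — escape tone.

The harmony at that moment is E minor triad (E, G, B); F4 is not a chord tone.
It is approached by step down from G4 and left by step down to E4.
Step in, step out in the same direction — a passing tone.
The harmony at that moment is A♯ minor triad (A♯, C♯, E♯); B3 is not a chord tone.
It is approached by leap down from E♯4 and left by step up to C♯4.
Leap in, step out — an appoggiatura.
The harmony at that moment is A♭ major triad (A♭, C, E♭); D4 is not a chord tone.
It is approached by step down from E♭4 and left by leap up to A♭4.
Step in, leap out — an escape tone.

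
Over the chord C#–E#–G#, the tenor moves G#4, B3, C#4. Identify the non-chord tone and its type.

The harmony at that moment is C# major triad (C#, E#, G#); B3 is not a chord tone.
It is approached by leap down from G#4 and left by step up to C#4.
Leap in, step out — an appoggiatura.

B3 is an appoggiatura.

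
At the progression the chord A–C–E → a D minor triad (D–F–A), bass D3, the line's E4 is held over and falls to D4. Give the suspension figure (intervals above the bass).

9–8 suspension.

At the second chord the bass is D3. The suspended E4 lies a ninth above the bass; after resolving down by step to D4, the interval above the bass becomes an octave.
Suspension figures are named by those two intervals: 9–8.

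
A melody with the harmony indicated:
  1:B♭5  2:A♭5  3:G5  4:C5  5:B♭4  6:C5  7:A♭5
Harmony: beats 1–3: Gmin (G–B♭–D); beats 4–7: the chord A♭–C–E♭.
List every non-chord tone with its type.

A♭5 (beat 2) — passing tone; B♭4 (beat 5) — neighbor tone.

The harmony at that moment is G minor triad (G, B♭, D); A♭5 is not a chord tone.
It is approached by step down from B♭5 and left by step down to G5.
Step in, step out in the same direction — a passing tone.
The harmony at that moment is A♭ major triad (A♭, C, E♭); B♭4 is not a chord tone.
It is approached by step down from C5 and left by step up to C5.
Step away and step back to the same note — a neighbor tone (lower neighbor).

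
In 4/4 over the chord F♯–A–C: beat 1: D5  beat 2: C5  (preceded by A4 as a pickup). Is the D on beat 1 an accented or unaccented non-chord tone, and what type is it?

The harmony at that moment is F♯ diminished triad (F♯, A, C); D5 is not a chord tone.
It is approached by leap up from A4 and left by step down to C5.
Leap in, step out — an appoggiatura.
It falls on the downbeat, so it is accented.

Accented appoggiatura.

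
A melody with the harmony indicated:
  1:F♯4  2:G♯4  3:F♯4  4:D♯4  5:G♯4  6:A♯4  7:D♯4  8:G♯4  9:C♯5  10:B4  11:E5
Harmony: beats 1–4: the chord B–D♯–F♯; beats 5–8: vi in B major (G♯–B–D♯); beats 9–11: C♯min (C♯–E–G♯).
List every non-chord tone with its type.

G♯4 (beat 2) — neighbor tone; A♯4 (beat 6) — escape tone; B4 (beat 10) — escape tone.

The harmony at that moment is B major triad (B, D♯, F♯); G♯4 is not a chord tone.
It is approached by step up from F♯4 and left by step down to F♯4.
Step away and step back to the same note — a neighbor tone (upper neighbor).
The harmony at that moment is G♯ minor triad (G♯, B, D♯); A♯4 is not a chord tone.
It is approached by step up from G♯4 and left by leap down to D♯4.
Step in, leap out — an escape tone.
The harmony at that moment is C♯ minor triad (C♯, E, G♯); B4 is not a chord tone.
It is approached by step down from C♯5 and left by leap up to E5.
Step in, leap out — an escape tone.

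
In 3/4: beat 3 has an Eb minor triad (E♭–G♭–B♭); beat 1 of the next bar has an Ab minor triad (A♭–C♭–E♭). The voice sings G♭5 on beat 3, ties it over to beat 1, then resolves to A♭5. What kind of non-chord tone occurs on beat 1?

Retardation.

The harmony at that moment is A♭ minor triad (A♭, C♭, E♭); G♭5 is not a chord tone.
It is held over (the same pitch as the preceding G♭5) and left by step up to A♭5.
Held over from the previous chord and resolving up by step — a retardation.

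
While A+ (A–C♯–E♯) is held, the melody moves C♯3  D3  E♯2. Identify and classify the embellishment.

The harmony at that moment is A augmented triad (A, C♯, E♯); D3 is not a chord tone.
It is approached by step up from C♯3 and left by leap down to E♯2.
Step in, leap out — an escape tone.

D3 is an escape tone.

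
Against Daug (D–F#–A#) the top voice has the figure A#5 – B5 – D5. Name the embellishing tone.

The harmony at that moment is D augmented triad (D, F#, A#); B5 is not a chord tone.
It is approached by step up from A#5 and left by leap down to D5.
Step in, leap out — an escape tone.

B5 is an escape tone.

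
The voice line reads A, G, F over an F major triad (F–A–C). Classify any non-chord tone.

G is a passing tone.

The harmony at that moment is F major triad (F, A, C); G is not a chord tone.
It is approached by step down from A and left by step down to F.
Step in, step out in the same direction — a passing tone.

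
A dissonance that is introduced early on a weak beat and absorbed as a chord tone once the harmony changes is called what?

Approach: ahead of the chord change (typically by step), so it is dissonant against the current harmony. Departure: none — the same pitch is restated or held and is a chord tone of the new harmony.
Dissonant first, consonant once the harmony catches up: the note simply arrives early — an anticipation. (The reverse timing, consonant first and dissonant after the change, would be a suspension or retardation.)

Anticipation.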